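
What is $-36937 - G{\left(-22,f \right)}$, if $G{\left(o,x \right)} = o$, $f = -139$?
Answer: $-36915$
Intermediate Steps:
$-36937 - G{\left(-22,f \right)} = -36937 - -22 = -36937 + 22 = -36915$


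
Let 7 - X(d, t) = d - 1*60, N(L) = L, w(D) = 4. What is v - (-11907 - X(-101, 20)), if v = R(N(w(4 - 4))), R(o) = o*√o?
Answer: 12083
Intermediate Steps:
R(o) = o^(3/2)
X(d, t) = 67 - d (X(d, t) = 7 - (d - 1*60) = 7 - (d - 60) = 7 - (-60 + d) = 7 + (60 - d) = 67 - d)
v = 8 (v = 4^(3/2) = 8)
v - (-11907 - X(-101, 20)) = 8 - (-11907 - (67 - 1*(-101))) = 8 - (-11907 - (67 + 101)) = 8 - (-11907 - 1*168) = 8 - (-11907 - 168) = 8 - 1*(-12075) = 8 + 12075 = 12083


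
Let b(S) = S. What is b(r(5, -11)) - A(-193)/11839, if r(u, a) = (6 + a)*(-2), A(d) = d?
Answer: 118583/11839 ≈ 10.016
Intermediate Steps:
r(u, a) = -12 - 2*a
b(r(5, -11)) - A(-193)/11839 = (-12 - 2*(-11)) - (-193)/11839 = (-12 + 22) - (-193)/11839 = 10 - 1*(-193/11839) = 10 + 193/11839 = 118583/11839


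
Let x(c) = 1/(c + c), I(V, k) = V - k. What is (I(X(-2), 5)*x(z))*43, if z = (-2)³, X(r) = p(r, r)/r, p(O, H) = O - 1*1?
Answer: 301/32 ≈ 9.4063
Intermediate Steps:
p(O, H) = -1 + O (p(O, H) = O - 1 = -1 + O)
X(r) = (-1 + r)/r
z = -8
x(c) = 1/(2*c)
(I(X(-2), 5)*x(z))*43 = (((-1 - 2)/(-2) - 1*5)*((½)/(-8)))*43 = ((-½*(-3) - 5)*((½)*(-⅛)))*43 = ((3/2 - 5)*(-1/16))*43 = -7/2*(-1/16)*43 = (7/32)*43 = 301/32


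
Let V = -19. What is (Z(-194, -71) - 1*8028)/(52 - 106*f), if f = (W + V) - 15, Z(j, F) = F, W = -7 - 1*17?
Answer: -8099/6200 ≈ -1.3063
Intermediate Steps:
W = -24 (W = -7 - 17 = -24)
f = -58 (f = (-24 - 19) - 15 = -43 - 15 = -58)
(Z(-194, -71) - 1*8028)/(52 - 106*f) = (-71 - 1*8028)/(52 - 106*(-58)) = (-71 - 8028)/(52 + 6148) = -8099/6200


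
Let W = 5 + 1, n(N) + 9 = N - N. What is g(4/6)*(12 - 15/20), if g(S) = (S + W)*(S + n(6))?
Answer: -625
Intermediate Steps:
n(N) = -9 (n(N) = -9 + (N - N) = -9 + 0 = -9)
W = 6
g(S) = (-9 + S)*(6 + S) (g(S) = (S + 6)*(S - 9) = (6 + S)*(-9 + S) = (-9 + S)*(6 + S))
g(4/6)*(12 - 15/20) = (-54 + (4/6)² - 12/6)*(12 - 15/20) = (-54 + (4*(⅙))² - 12/6)*(12 - 15*1/20) = (-54 + (⅔)² - 3*⅔)*(12 - ¾) = (-54 + 4/9 - 2)*(45/4) = -500/9*45/4 = -625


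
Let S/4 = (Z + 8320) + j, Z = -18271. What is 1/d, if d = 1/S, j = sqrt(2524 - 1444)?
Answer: -39804 + 24*sqrt(30) ≈ -39673.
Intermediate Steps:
j = 6*sqrt(30) (j = sqrt(1080) = 6*sqrt(30) ≈ 32.863)
S = -39804 + 24*sqrt(30) (S = 4*((-18271 + 8320) + 6*sqrt(30)) = 4*(-9951 + 6*sqrt(30)) = -39804 + 24*sqrt(30) ≈ -39673.)
d = 1/(-39804 + 24*sqrt(30)) ≈ -2.5206e-5
1/d = 1/(-3317/132028428 - sqrt(30)/66014214)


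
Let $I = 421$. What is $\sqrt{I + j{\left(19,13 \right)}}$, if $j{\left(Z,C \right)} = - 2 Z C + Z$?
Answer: $3 i \sqrt{6} \approx 7.3485 i$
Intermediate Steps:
$j{\left(Z,C \right)} = Z - 2 C Z$ ($j{\left(Z,C \right)} = - 2 C Z + Z = Z - 2 C Z$)
$\sqrt{I + j{\left(19,13 \right)}} = \sqrt{421 + 19 \left(1 - 26\right)} = \sqrt{421 + 19 \left(-25\right)} = \sqrt{421 - 475} = \sqrt{-54} = 3 i \sqrt{6}$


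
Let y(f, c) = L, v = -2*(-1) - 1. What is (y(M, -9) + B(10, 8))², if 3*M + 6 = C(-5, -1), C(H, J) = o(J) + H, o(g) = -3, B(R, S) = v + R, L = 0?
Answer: 121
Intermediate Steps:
v = 1 (v = 2 - 1 = 1)
B(R, S) = 1 + R
C(H, J) = -3 + H
M = -14/3 (M = -2 + (-3 - 5)/3 = -2 + (⅓)*(-8) = -2 - 8/3 = -14/3 ≈ -4.6667)
y(f, c) = 0
(y(M, -9) + B(10, 8))² = (0 + (1 + 10))² = (0 + 11)² = 11² = 121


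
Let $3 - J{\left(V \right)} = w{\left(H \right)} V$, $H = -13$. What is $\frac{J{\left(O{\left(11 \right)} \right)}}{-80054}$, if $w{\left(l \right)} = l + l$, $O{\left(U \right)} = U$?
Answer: $- \frac{289}{80054} \approx -0.0036101$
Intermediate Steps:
$w{\left(l \right)} = 2 l$
$J{\left(V \right)} = 3 + 26 V$ ($J{\left(V \right)} = 3 - 2 \left(-13\right) V = 3 - - 26 V = 3 + 26 V$)
$\frac{J{\left(O{\left(11 \right)} \right)}}{-80054} = \frac{3 + 26 \cdot 11}{-80054} = \left(3 + 286\right) \left(- \frac{1}{80054}\right) = 289 \left(- \frac{1}{80054}\right) = - \frac{289}{80054}$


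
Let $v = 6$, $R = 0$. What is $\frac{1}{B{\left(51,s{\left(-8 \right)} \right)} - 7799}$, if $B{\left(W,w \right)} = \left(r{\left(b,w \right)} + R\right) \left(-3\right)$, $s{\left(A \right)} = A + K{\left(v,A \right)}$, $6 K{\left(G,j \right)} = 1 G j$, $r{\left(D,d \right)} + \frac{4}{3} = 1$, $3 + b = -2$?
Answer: $- \frac{1}{7798} \approx -0.00012824$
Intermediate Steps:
$b = -5$ ($b = -3 - 2 = -5$)
$r{\left(D,d \right)} = - \frac{1}{3}$ ($r{\left(D,d \right)} = - \frac{4}{3} + 1 = - \frac{1}{3}$)
$K{\left(G,j \right)} = \frac{G j}{6}$ ($K{\left(G,j \right)} = \frac{1 G j}{6} = \frac{G j}{6}$)
$s{\left(A \right)} = 2 A$ ($s{\left(A \right)} = A + \frac{1}{6} \cdot 6 A = A + A = 2 A$)
$B{\left(W,w \right)} = 1$ ($B{\left(W,w \right)} = \left(- \frac{1}{3} + 0\right) \left(-3\right) = \left(- \frac{1}{3}\right) \left(-3\right) = 1$)
$\frac{1}{B{\left(51,s{\left(-8 \right)} \right)} - 7799} = \frac{1}{1 - 7799} = \frac{1}{-7798} = - \frac{1}{7798}$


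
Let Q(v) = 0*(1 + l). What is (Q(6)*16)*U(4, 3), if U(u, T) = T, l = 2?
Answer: 0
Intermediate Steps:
Q(v) = 0 (Q(v) = 0*(1 + 2) = 0*3 = 0)
(Q(6)*16)*U(4, 3) = (0*16)*3 = 0*3 = 0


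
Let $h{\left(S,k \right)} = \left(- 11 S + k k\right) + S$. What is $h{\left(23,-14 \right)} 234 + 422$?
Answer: $-7534$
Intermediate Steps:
$h{\left(S,k \right)} = k^{2} - 10 S$ ($h{\left(S,k \right)} = \left(- 11 S + k^{2}\right) + S = \left(k^{2} - 11 S\right) + S = k^{2} - 10 S$)
$h{\left(23,-14 \right)} 234 + 422 = \left(\left(-14\right)^{2} - 230\right) 234 + 422 = \left(196 - 230\right) 234 + 422 = \left(-34\right) 234 + 422 = -7956 + 422 = -7534$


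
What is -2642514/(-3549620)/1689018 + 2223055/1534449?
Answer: 130667116851977143/90192085120473420 ≈ 1.4488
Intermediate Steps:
-2642514/(-3549620)/1689018 + 2223055/1534449 = -2642514*(-1/3549620)*(1/1689018) + 2223055*(1/1534449) = (1321257/1774810)*(1/1689018) + 2223055/1534449 = 25907/58778157580 + 2223055/1534449 = 130667116851977143/90192085120473420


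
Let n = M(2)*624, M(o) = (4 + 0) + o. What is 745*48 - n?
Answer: 32016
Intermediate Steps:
M(o) = 4 + o
n = 3744 (n = (4 + 2)*624 = 6*624 = 3744)
745*48 - n = 745*48 - 1*3744 = 35760 - 3744 = 32016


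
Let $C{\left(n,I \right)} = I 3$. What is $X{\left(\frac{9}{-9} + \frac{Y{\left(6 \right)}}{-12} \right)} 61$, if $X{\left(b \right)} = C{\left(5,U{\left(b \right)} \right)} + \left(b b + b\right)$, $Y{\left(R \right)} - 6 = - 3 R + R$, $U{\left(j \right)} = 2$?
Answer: $\frac{1403}{4} \approx 350.75$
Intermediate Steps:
$C{\left(n,I \right)} = 3 I$
$Y{\left(R \right)} = 6 - 2 R$ ($Y{\left(R \right)} = 6 + \left(- 3 R + R\right) = 6 - 2 R$)
$X{\left(b \right)} = 6 + b + b^{2}$ ($X{\left(b \right)} = 3 \cdot 2 + \left(b b + b\right) = 6 + \left(b^{2} + b\right) = 6 + \left(b + b^{2}\right) = 6 + b + b^{2}$)
$X{\left(\frac{9}{-9} + \frac{Y{\left(6 \right)}}{-12} \right)} 61 = \left(6 + \left(\frac{9}{-9} + \frac{6 - 12}{-12}\right) + \left(\frac{9}{-9} + \frac{6 - 12}{-12}\right)^{2}\right) 61 = \left(6 + \left(9 \left(- \frac{1}{9}\right) + \left(6 - 12\right) \left(- \frac{1}{12}\right)\right) + \left(9 \left(- \frac{1}{9}\right) + \left(6 - 12\right) \left(- \frac{1}{12}\right)\right)^{2}\right) 61 = \left(6 - \frac{1}{2} + \left(-1 - - \frac{1}{2}\right)^{2}\right) 61 = \left(6 + \left(-1 + \frac{1}{2}\right) + \left(-1 + \frac{1}{2}\right)^{2}\right) 61 = \left(6 - \frac{1}{2} + \left(- \frac{1}{2}\right)^{2}\right) 61 = \left(6 - \frac{1}{2} + \frac{1}{4}\right) 61 = \frac{23}{4} \cdot 61 = \frac{1403}{4}$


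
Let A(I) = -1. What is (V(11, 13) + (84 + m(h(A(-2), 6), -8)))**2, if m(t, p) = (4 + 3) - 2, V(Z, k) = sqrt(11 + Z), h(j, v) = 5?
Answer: (89 + sqrt(22))**2 ≈ 8777.9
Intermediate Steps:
m(t, p) = 5 (m(t, p) = 7 - 2 = 5)
(V(11, 13) + (84 + m(h(A(-2), 6), -8)))**2 = (sqrt(11 + 11) + (84 + 5))**2 = (sqrt(22) + 89)**2 = (89 + sqrt(22))**2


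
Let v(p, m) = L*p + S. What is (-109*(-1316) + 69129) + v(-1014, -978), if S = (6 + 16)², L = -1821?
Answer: 2059551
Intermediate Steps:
S = 484 (S = 22² = 484)
v(p, m) = 484 - 1821*p (v(p, m) = -1821*p + 484 = 484 - 1821*p)
(-109*(-1316) + 69129) + v(-1014, -978) = (-109*(-1316) + 69129) + (484 - 1821*(-1014)) = (143444 + 69129) + (484 + 1846494) = 212573 + 1846978 = 2059551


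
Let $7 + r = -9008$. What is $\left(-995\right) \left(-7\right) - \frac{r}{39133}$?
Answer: $\frac{272570360}{39133} \approx 6965.2$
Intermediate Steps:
$r = -9015$ ($r = -7 - 9008 = -9015$)
$\left(-995\right) \left(-7\right) - \frac{r}{39133} = \left(-995\right) \left(-7\right) - - \frac{9015}{39133} = 6965 - \left(-9015\right) \frac{1}{39133} = 6965 - - \frac{9015}{39133} = 6965 + \frac{9015}{39133} = \frac{272570360}{39133}$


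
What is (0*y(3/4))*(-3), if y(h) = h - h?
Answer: 0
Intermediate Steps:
y(h) = 0
(0*y(3/4))*(-3) = (0*0)*(-3) = 0*(-3) = 0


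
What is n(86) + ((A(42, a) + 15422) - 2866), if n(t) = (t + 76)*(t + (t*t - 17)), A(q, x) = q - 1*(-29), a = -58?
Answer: 1221957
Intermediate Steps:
A(q, x) = 29 + q (A(q, x) = q + 29 = 29 + q)
n(t) = (76 + t)*(-17 + t + t²) (n(t) = (76 + t)*(t + (t² - 17)) = (76 + t)*(t + (-17 + t²)) = (76 + t)*(-17 + t + t²))
n(86) + ((A(42, a) + 15422) - 2866) = (-1292 + 86³ + 59*86 + 77*86²) + (((29 + 42) + 15422) - 2866) = (-1292 + 636056 + 5074 + 77*7396) + ((71 + 15422) - 2866) = (-1292 + 636056 + 5074 + 569492) + (15493 - 2866) = 1209330 + 12627 = 1221957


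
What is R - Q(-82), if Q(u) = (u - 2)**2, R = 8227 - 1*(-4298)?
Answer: 5469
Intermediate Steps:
R = 12525 (R = 8227 + 4298 = 12525)
Q(u) = (-2 + u)**2
R - Q(-82) = 12525 - (-2 - 82)**2 = 12525 - 1*(-84)**2 = 12525 - 1*7056 = 12525 - 7056 = 5469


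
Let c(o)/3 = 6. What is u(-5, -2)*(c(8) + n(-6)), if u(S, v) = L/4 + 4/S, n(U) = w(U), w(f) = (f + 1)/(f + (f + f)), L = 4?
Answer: 329/90 ≈ 3.6556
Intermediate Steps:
w(f) = (1 + f)/(3*f) (w(f) = (1 + f)/(f + 2*f) = (1 + f)/((3*f)) = (1 + f)*(1/(3*f)) = (1 + f)/(3*f))
n(U) = (1 + U)/(3*U)
u(S, v) = 1 + 4/S (u(S, v) = 4/4 + 4/S = 4*(¼) + 4/S = 1 + 4/S)
c(o) = 18 (c(o) = 3*6 = 18)
u(-5, -2)*(c(8) + n(-6)) = ((4 - 5)/(-5))*(18 + (⅓)*(1 - 6)/(-6)) = (-⅕*(-1))*(18 + (⅓)*(-⅙)*(-5)) = (18 + 5/18)/5 = (⅕)*(329/18) = 329/90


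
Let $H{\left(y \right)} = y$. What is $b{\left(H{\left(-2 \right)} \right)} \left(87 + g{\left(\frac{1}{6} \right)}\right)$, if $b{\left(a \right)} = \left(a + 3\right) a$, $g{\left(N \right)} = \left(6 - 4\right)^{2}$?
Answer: $-182$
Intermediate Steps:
$g{\left(N \right)} = 4$ ($g{\left(N \right)} = 2^{2} = 4$)
$b{\left(a \right)} = a \left(3 + a\right)$ ($b{\left(a \right)} = \left(3 + a\right) a = a \left(3 + a\right)$)
$b{\left(H{\left(-2 \right)} \right)} \left(87 + g{\left(\frac{1}{6} \right)}\right) = - 2 \left(3 - 2\right) \left(87 + 4\right) = \left(-2\right) 1 \cdot 91 = \left(-2\right) 91 = -182$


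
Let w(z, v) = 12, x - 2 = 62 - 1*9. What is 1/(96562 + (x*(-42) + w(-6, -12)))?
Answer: 1/94264 ≈ 1.0609e-5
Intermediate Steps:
x = 55 (x = 2 + (62 - 1*9) = 2 + (62 - 9) = 2 + 53 = 55)
1/(96562 + (x*(-42) + w(-6, -12))) = 1/(96562 + (55*(-42) + 12)) = 1/(96562 + (-2310 + 12)) = 1/(96562 - 2298) = 1/94264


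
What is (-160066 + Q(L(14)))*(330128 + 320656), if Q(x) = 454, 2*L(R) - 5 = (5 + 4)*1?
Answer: -103872935808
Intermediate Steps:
L(R) = 7 (L(R) = 5/2 + ((5 + 4)*1)/2 = 5/2 + (9*1)/2 = 5/2 + (½)*9 = 5/2 + 9/2 = 7)
(-160066 + Q(L(14)))*(330128 + 320656) = (-160066 + 454)*(330128 + 320656) = -159612*650784 = -103872935808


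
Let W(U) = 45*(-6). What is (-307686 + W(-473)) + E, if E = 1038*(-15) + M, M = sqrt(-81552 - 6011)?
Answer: -323526 + 7*I*sqrt(1787) ≈ -3.2353e+5 + 295.91*I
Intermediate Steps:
M = 7*I*sqrt(1787) (M = sqrt(-87563) = 7*I*sqrt(1787) ≈ 295.91*I)
W(U) = -270
E = -15570 + 7*I*sqrt(1787) (E = 1038*(-15) + 7*I*sqrt(1787) = -15570 + 7*I*sqrt(1787) ≈ -15570.0 + 295.91*I)
(-307686 + W(-473)) + E = (-307686 - 270) + (-15570 + 7*I*sqrt(1787)) = -307956 + (-15570 + 7*I*sqrt(1787)) = -323526 + 7*I*sqrt(1787)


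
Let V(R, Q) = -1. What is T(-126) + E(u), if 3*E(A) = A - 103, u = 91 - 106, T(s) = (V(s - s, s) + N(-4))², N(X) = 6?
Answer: -43/3 ≈ -14.333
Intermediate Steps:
T(s) = 25 (T(s) = (-1 + 6)² = 5² = 25)
u = -15
E(A) = -103/3 + A/3 (E(A) = (A - 103)/3 = (-103 + A)/3 = -103/3 + A/3)
T(-126) + E(u) = 25 + (-103/3 + (⅓)*(-15)) = 25 + (-103/3 - 5) = 25 - 118/3 = -43/3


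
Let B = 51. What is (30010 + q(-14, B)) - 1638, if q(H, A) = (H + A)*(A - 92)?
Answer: 26855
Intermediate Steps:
q(H, A) = (-92 + A)*(A + H) (q(H, A) = (A + H)*(-92 + A) = (-92 + A)*(A + H))
(30010 + q(-14, B)) - 1638 = (30010 + (51² - 92*51 - 92*(-14) + 51*(-14))) - 1638 = (30010 + (2601 - 4692 + 1288 - 714)) - 1638 = (30010 - 1517) - 1638 = 28493 - 1638 = 26855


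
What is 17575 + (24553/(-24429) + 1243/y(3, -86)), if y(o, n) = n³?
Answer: 273068428873585/15538212024 ≈ 17574.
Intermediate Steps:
17575 + (24553/(-24429) + 1243/y(3, -86)) = 17575 + (24553/(-24429) + 1243/((-86)³)) = 17575 + (24553*(-1/24429) + 1243/(-636056)) = 17575 + (-24553/24429 + 1243*(-1/636056)) = 17575 + (-24553/24429 - 1243/636056) = 17575 - 15647448215/15538212024 = 273068428873585/15538212024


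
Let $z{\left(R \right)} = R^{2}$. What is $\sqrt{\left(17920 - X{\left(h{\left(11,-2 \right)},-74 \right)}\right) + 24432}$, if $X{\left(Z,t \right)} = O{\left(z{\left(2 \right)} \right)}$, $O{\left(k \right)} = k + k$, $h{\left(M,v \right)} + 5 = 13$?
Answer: $2 \sqrt{10586} \approx 205.78$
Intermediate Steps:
$h{\left(M,v \right)} = 8$ ($h{\left(M,v \right)} = -5 + 13 = 8$)
$O{\left(k \right)} = 2 k$
$X{\left(Z,t \right)} = 8$ ($X{\left(Z,t \right)} = 2 \cdot 2^{2} = 2 \cdot 4 = 8$)
$\sqrt{\left(17920 - X{\left(h{\left(11,-2 \right)},-74 \right)}\right) + 24432} = \sqrt{\left(17920 - 8\right) + 24432} = \sqrt{17912 + 24432} = \sqrt{42344} = 2 \sqrt{10586}$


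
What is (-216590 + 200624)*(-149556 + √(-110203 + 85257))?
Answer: 2387811096 - 15966*I*√24946 ≈ 2.3878e+9 - 2.5217e+6*I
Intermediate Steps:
(-216590 + 200624)*(-149556 + √(-110203 + 85257)) = -15966*(-149556 + √(-24946)) = -15966*(-149556 + I*√24946) = 2387811096 - 15966*I*√24946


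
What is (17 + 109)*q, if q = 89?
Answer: 11214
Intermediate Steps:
(17 + 109)*q = (17 + 109)*89 = 126*89 = 11214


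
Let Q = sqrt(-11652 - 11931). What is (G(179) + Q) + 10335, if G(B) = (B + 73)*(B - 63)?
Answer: 39567 + I*sqrt(23583) ≈ 39567.0 + 153.57*I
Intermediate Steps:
Q = I*sqrt(23583) (Q = sqrt(-23583) = I*sqrt(23583) ≈ 153.57*I)
G(B) = (-63 + B)*(73 + B) (G(B) = (73 + B)*(-63 + B) = (-63 + B)*(73 + B))
(G(179) + Q) + 10335 = ((-4599 + 179**2 + 10*179) + I*sqrt(23583)) + 10335 = ((-4599 + 32041 + 1790) + I*sqrt(23583)) + 10335 = (29232 + I*sqrt(23583)) + 10335 = 39567 + I*sqrt(23583)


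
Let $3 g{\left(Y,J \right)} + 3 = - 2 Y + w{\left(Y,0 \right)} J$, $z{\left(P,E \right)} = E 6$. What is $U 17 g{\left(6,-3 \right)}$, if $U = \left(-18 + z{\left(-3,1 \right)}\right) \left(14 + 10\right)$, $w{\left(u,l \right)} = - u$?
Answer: $-4896$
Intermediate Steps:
$z{\left(P,E \right)} = 6 E$
$U = -288$ ($U = \left(-18 + 6 \cdot 1\right) \left(14 + 10\right) = \left(-18 + 6\right) 24 = \left(-12\right) 24 = -288$)
$g{\left(Y,J \right)} = -1 - \frac{2 Y}{3} - \frac{J Y}{3}$ ($g{\left(Y,J \right)} = -1 + \frac{- 2 Y + - Y J}{3} = -1 + \frac{- 2 Y - J Y}{3} = -1 - \left(\frac{2 Y}{3} + \frac{J Y}{3}\right) = -1 - \frac{2 Y}{3} - \frac{J Y}{3}$)
$U 17 g{\left(6,-3 \right)} = \left(-288\right) 17 \left(-1 - 4 - \left(-1\right) 6\right) = - 4896 \left(-1 - 4 + 6\right) = \left(-4896\right) 1 = -4896$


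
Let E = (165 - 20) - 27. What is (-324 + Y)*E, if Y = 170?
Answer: -18172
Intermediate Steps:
E = 118 (E = 145 - 27 = 118)
(-324 + Y)*E = (-324 + 170)*118 = -154*118 = -18172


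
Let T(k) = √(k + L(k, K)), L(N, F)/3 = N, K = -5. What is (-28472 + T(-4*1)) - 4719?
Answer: -33191 + 4*I ≈ -33191.0 + 4.0*I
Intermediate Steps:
L(N, F) = 3*N
T(k) = 2*√k (T(k) = √(k + 3*k) = √(4*k) = 2*√k)
(-28472 + T(-4*1)) - 4719 = (-28472 + 2*√(-4*1)) - 4719 = (-28472 + 2*√(-4)) - 4719 = (-28472 + 2*(2*I)) - 4719 = (-28472 + 4*I) - 4719 = -33191 + 4*I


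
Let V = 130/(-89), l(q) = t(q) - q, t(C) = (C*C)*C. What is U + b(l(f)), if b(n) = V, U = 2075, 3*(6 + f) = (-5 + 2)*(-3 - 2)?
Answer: 184545/89 ≈ 2073.5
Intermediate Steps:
f = -1 (f = -6 + ((-5 + 2)*(-3 - 2))/3 = -6 + (-3*(-5))/3 = -6 + (⅓)*15 = -6 + 5 = -1)
t(C) = C³ (t(C) = C²*C = C³)
l(q) = q³ - q
V = -130/89 (V = 130*(-1/89) = -130/89 ≈ -1.4607)
b(n) = -130/89
U + b(l(f)) = 2075 - 130/89 = 184545/89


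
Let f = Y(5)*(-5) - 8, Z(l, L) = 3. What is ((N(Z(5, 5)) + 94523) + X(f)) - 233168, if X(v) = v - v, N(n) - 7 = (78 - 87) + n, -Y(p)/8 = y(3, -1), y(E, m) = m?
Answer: -138644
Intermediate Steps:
Y(p) = 8 (Y(p) = -8*(-1) = 8)
f = -48 (f = 8*(-5) - 8 = -40 - 8 = -48)
N(n) = -2 + n (N(n) = 7 + ((78 - 87) + n) = 7 + (-9 + n) = -2 + n)
X(v) = 0
((N(Z(5, 5)) + 94523) + X(f)) - 233168 = (((-2 + 3) + 94523) + 0) - 233168 = ((1 + 94523) + 0) - 233168 = (94524 + 0) - 233168 = 94524 - 233168 = -138644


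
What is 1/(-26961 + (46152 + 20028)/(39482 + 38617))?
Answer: -26033/701853653 ≈ -3.7092e-5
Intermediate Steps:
1/(-26961 + (46152 + 20028)/(39482 + 38617)) = 1/(-26961 + 66180/78099) = 1/(-26961 + 66180*(1/78099)) = 1/(-26961 + 22060/26033) = 1/(-701853653/26033) = -26033/701853653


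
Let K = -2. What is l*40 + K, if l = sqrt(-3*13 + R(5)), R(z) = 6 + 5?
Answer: -2 + 80*I*sqrt(7) ≈ -2.0 + 211.66*I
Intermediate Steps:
R(z) = 11
l = 2*I*sqrt(7) (l = sqrt(-3*13 + 11) = sqrt(-39 + 11) = sqrt(-28) = 2*I*sqrt(7) ≈ 5.2915*I)
l*40 + K = (2*I*sqrt(7))*40 - 2 = 80*I*sqrt(7) - 2 = -2 + 80*I*sqrt(7)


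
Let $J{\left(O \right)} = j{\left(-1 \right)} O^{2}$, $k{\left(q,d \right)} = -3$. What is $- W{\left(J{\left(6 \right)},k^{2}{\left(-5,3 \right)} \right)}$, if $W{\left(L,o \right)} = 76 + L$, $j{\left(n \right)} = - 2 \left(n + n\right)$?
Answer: $-220$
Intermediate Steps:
$j{\left(n \right)} = - 4 n$ ($j{\left(n \right)} = - 2 \cdot 2 n = - 4 n$)
$J{\left(O \right)} = 4 O^{2}$ ($J{\left(O \right)} = \left(-4\right) \left(-1\right) O^{2} = 4 O^{2}$)
$- W{\left(J{\left(6 \right)},k^{2}{\left(-5,3 \right)} \right)} = - (76 + 4 \cdot 6^{2}) = - (76 + 4 \cdot 36) = - (76 + 144) = \left(-1\right) 220 = -220$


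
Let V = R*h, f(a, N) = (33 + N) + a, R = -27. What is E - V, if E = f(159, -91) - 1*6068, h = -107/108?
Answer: -23975/4 ≈ -5993.8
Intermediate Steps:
f(a, N) = 33 + N + a
h = -107/108 (h = -107*1/108 = -107/108 ≈ -0.99074)
E = -5967 (E = (33 - 91 + 159) - 1*6068 = 101 - 6068 = -5967)
V = 107/4 (V = -27*(-107/108) = 107/4 ≈ 26.750)
E - V = -5967 - 1*107/4 = -5967 - 107/4 = -23975/4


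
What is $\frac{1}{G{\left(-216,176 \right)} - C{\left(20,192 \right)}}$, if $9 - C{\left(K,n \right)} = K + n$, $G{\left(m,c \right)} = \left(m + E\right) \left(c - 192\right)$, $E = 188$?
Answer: $\frac{1}{651} \approx 0.0015361$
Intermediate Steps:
$G{\left(m,c \right)} = \left(-192 + c\right) \left(188 + m\right)$ ($G{\left(m,c \right)} = \left(m + 188\right) \left(c - 192\right) = \left(188 + m\right) \left(-192 + c\right) = \left(-192 + c\right) \left(188 + m\right)$)
$C{\left(K,n \right)} = 9 - K - n$ ($C{\left(K,n \right)} = 9 - \left(K + n\right) = 9 - K - n$)
$\frac{1}{G{\left(-216,176 \right)} - C{\left(20,192 \right)}} = \frac{1}{\left(-36096 - -41472 + 188 \cdot 176 + 176 \left(-216\right)\right) - \left(9 - 20 - 192\right)} = \frac{1}{\left(-36096 + 41472 + 33088 - 38016\right) - \left(9 - 20 - 192\right)} = \frac{1}{448 - -203} = \frac{1}{448 + 203} = \frac{1}{651}$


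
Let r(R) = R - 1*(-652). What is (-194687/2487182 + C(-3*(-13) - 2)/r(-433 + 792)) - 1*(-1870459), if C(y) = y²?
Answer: 4703349056183519/2514541002 ≈ 1.8705e+6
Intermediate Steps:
r(R) = 652 + R (r(R) = R + 652 = 652 + R)
(-194687/2487182 + C(-3*(-13) - 2)/r(-433 + 792)) - 1*(-1870459) = (-194687/2487182 + (-3*(-13) - 2)²/(652 + (-433 + 792))) - 1*(-1870459) = (-194687*1/2487182 + (39 - 2)²/(652 + 359)) + 1870459 = (-194687/2487182 + 37²/1011) + 1870459 = (-194687/2487182 + 1369*(1/1011)) + 1870459 = (-194687/2487182 + 1369/1011) + 1870459 = 3208123601/2514541002 + 1870459 = 4703349056183519/2514541002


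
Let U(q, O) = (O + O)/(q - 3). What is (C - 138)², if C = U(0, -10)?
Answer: 155236/9 ≈ 17248.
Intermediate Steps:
U(q, O) = 2*O/(-3 + q) (U(q, O) = (2*O)/(-3 + q) = 2*O/(-3 + q))
C = 20/3 (C = 2*(-10)/(-3 + 0) = 2*(-10)/(-3) = 2*(-10)*(-⅓) = 20/3 ≈ 6.6667)
(C - 138)² = (20/3 - 138)² = (-394/3)² = 155236/9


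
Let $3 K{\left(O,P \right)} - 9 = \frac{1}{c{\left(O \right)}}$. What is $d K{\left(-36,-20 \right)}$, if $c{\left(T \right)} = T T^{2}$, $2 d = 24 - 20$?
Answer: $\frac{419903}{69984} \approx 6.0$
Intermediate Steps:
$d = 2$ ($d = \frac{24 - 20}{2} = \frac{1}{2} \cdot 4 = 2$)
$c{\left(T \right)} = T^{3}$
$K{\left(O,P \right)} = 3 + \frac{1}{3 O^{3}}$
$d K{\left(-36,-20 \right)} = 2 \left(3 + \frac{1}{3 \left(-46656\right)}\right) = 2 \left(3 + \frac{1}{3} \left(- \frac{1}{46656}\right)\right) = 2 \left(3 - \frac{1}{139968}\right) = 2 \cdot \frac{419903}{139968} = \frac{419903}{69984}$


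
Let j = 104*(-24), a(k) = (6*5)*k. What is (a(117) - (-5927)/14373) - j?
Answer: 86330165/14373 ≈ 6006.4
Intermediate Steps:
a(k) = 30*k
j = -2496
(a(117) - (-5927)/14373) - j = (30*117 - (-5927)/14373) - 1*(-2496) = (3510 - (-5927)/14373) + 2496 = (3510 - 1*(-5927/14373)) + 2496 = (3510 + 5927/14373) + 2496 = 50455157/14373 + 2496 = 86330165/14373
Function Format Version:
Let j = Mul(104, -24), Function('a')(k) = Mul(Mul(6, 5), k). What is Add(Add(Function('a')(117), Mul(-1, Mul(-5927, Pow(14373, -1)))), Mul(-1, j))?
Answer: Rational(86330165, 14373) ≈ 6006.4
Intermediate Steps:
Function('a')(k) = Mul(30, k)
j = -2496
Add(Add(Function('a')(117), Mul(-1, Mul(-5927, Pow(14373, -1)))), Mul(-1, j)) = Add(Add(Mul(30, 117), Mul(-1, Mul(-5927, Pow(14373, -1)))), Mul(-1, -2496)) = Add(Add(3510, Mul(-1, Mul(-5927, Rational(1, 14373)))), 2496) = Add(Add(3510, Mul(-1, Rational(-5927, 14373))), 2496) = Add(Add(3510, Rational(5927, 14373)), 2496) = Add(Rational(50455157, 14373), 2496) = Rational(86330165, 14373)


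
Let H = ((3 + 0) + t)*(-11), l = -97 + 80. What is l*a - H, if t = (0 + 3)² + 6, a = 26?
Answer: -244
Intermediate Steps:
l = -17
t = 15 (t = 3² + 6 = 9 + 6 = 15)
H = -198 (H = ((3 + 0) + 15)*(-11) = (3 + 15)*(-11) = 18*(-11) = -198)
l*a - H = -17*26 - 1*(-198) = -442 + 198 = -244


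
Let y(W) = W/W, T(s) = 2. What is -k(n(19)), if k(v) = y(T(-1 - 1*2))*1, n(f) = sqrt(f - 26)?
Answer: -1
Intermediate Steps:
y(W) = 1
n(f) = sqrt(-26 + f)
k(v) = 1 (k(v) = 1*1 = 1)
-k(n(19)) = -1*1 = -1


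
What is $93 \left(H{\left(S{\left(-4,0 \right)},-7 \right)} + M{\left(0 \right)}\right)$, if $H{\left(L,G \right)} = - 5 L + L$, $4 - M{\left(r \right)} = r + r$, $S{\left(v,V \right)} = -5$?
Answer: $2232$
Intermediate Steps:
$M{\left(r \right)} = 4 - 2 r$ ($M{\left(r \right)} = 4 - \left(r + r\right) = 4 - 2 r$)
$H{\left(L,G \right)} = - 4 L$
$93 \left(H{\left(S{\left(-4,0 \right)},-7 \right)} + M{\left(0 \right)}\right) = 93 \left(\left(-4\right) \left(-5\right) + \left(4 - 0\right)\right) = 93 \left(20 + \left(4 + 0\right)\right) = 93 \left(20 + 4\right) = 93 \cdot 24 = 2232$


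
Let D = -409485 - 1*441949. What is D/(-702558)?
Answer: 425717/351279 ≈ 1.2119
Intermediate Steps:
D = -851434 (D = -409485 - 441949 = -851434)
D/(-702558) = -851434/(-702558) = -851434*(-1/702558) = 425717/351279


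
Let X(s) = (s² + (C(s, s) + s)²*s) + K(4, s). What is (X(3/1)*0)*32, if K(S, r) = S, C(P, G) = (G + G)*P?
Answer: 0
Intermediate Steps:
C(P, G) = 2*G*P (C(P, G) = (2*G)*P = 2*G*P)
X(s) = 4 + s² + s*(s + 2*s²)² (X(s) = (s² + (2*s*s + s)²*s) + 4 = (s² + (2*s² + s)²*s) + 4 = (s² + (s + 2*s²)²*s) + 4 = (s² + s*(s + 2*s²)²) + 4 = 4 + s² + s*(s + 2*s²)²)
(X(3/1)*0)*32 = ((4 + (3/1)² + (3/1)³*(1 + 2*(3/1))²)*0)*32 = ((4 + (3*1)² + (3*1)³*(1 + 2*(3*1))²)*0)*32 = ((4 + 3² + 3³*(1 + 2*3)²)*0)*32 = ((4 + 9 + 27*(1 + 6)²)*0)*32 = ((4 + 9 + 27*7²)*0)*32 = ((4 + 9 + 27*49)*0)*32 = ((4 + 9 + 1323)*0)*32 = (1336*0)*32 = 0*32 = 0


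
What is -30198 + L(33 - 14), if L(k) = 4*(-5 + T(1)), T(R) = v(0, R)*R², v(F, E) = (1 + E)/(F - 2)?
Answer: -30222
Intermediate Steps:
v(F, E) = (1 + E)/(-2 + F)
T(R) = R²*(-½ - R/2) (T(R) = ((1 + R)/(-2 + 0))*R² = ((1 + R)/(-2))*R² = (-(1 + R)/2)*R² = (-½ - R/2)*R² = R²*(-½ - R/2))
L(k) = -24 (L(k) = 4*(-5 + (½)*1²*(-1 - 1*1)) = 4*(-5 + (½)*1*(-1 - 1)) = 4*(-5 + (½)*1*(-2)) = 4*(-5 - 1) = 4*(-6) = -24)
-30198 + L(33 - 14) = -30198 - 24 = -30222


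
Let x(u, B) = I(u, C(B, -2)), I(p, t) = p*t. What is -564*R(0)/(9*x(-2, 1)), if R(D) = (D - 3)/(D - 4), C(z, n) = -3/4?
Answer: -94/3 ≈ -31.333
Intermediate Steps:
C(z, n) = -¾ (C(z, n) = -3*¼ = -¾)
x(u, B) = -3*u/4 (x(u, B) = u*(-¾) = -3*u/4)
R(D) = (-3 + D)/(-4 + D)
-564*R(0)/(9*x(-2, 1)) = -564*2*(-3 + 0)/(27*(-4 + 0)) = -564/((9/(-3/(-4) + 0))*(3/2)) = -564/((9/(-¼*(-3) + 0))*(3/2)) = -564/((9/(¾ + 0))*(3/2)) = -564/((9/(¾))*(3/2)) = -564/((9*(4/3))*(3/2)) = -564/(12*(3/2)) = -564/18 = -564*1/18 = -94/3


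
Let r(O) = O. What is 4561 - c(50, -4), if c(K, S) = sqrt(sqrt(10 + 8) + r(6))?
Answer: 4561 - sqrt(6 + 3*sqrt(2)) ≈ 4557.8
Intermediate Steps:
c(K, S) = sqrt(6 + 3*sqrt(2)) (c(K, S) = sqrt(sqrt(10 + 8) + 6) = sqrt(sqrt(18) + 6) = sqrt(3*sqrt(2) + 6) = sqrt(6 + 3*sqrt(2)))
4561 - c(50, -4) = 4561 - sqrt(6 + 3*sqrt(2))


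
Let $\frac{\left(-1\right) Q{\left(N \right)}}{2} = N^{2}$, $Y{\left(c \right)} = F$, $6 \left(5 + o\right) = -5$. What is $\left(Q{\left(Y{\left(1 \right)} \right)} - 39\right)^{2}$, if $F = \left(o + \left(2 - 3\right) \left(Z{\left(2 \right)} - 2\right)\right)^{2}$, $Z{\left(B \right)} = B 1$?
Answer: $\frac{2328361654609}{419904} \approx 5.545 \cdot 10^{6}$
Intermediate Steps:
$o = - \frac{35}{6}$ ($o = -5 + \frac{1}{6} \left(-5\right) = -5 - \frac{5}{6} = - \frac{35}{6} \approx -5.8333$)
$Z{\left(B \right)} = B$
$F = \frac{1225}{36}$ ($F = \left(- \frac{35}{6} + \left(2 - 3\right) \left(2 - 2\right)\right)^{2} = \left(- \frac{35}{6} - 0\right)^{2} = \left(- \frac{35}{6} + 0\right)^{2} = \left(- \frac{35}{6}\right)^{2} = \frac{1225}{36} \approx 34.028$)
$Y{\left(c \right)} = \frac{1225}{36}$
$Q{\left(N \right)} = - 2 N^{2}$
$\left(Q{\left(Y{\left(1 \right)} \right)} - 39\right)^{2} = \left(- 2 \left(\frac{1225}{36}\right)^{2} - 39\right)^{2} = \left(\left(-2\right) \frac{1500625}{1296} - 39\right)^{2} = \left(- \frac{1500625}{648} - 39\right)^{2} = \left(- \frac{1525897}{648}\right)^{2} = \frac{2328361654609}{419904}$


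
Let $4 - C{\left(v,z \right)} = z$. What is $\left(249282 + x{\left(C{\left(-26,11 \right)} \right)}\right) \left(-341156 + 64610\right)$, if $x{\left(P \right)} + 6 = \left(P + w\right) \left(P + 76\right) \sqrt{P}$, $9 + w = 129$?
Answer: $-68936280696 - 2156229162 i \sqrt{7} \approx -6.8936 \cdot 10^{10} - 5.7048 \cdot 10^{9} i$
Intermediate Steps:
$w = 120$ ($w = -9 + 129 = 120$)
$C{\left(v,z \right)} = 4 - z$
$x{\left(P \right)} = -6 + \sqrt{P} \left(76 + P\right) \left(120 + P\right)$ ($x{\left(P \right)} = -6 + \left(P + 120\right) \left(P + 76\right) \sqrt{P} = -6 + \left(120 + P\right) \left(76 + P\right) \sqrt{P} = -6 + \left(76 + P\right) \left(120 + P\right) \sqrt{P} = -6 + \sqrt{P} \left(76 + P\right) \left(120 + P\right)$)
$\left(249282 + x{\left(C{\left(-26,11 \right)} \right)}\right) \left(-341156 + 64610\right) = \left(249282 + \left(-6 + \left(4 - 11\right)^{\frac{5}{2}} + 196 \left(4 - 11\right)^{\frac{3}{2}} + 9120 \sqrt{4 - 11}\right)\right) \left(-341156 + 64610\right) = \left(249282 + \left(-6 + \left(4 - 11\right)^{\frac{5}{2}} + 196 \left(4 - 11\right)^{\frac{3}{2}} + 9120 \sqrt{4 - 11}\right)\right) \left(-276546\right) = \left(249282 + \left(-6 + \left(-7\right)^{\frac{5}{2}} + 196 \left(-7\right)^{\frac{3}{2}} + 9120 \sqrt{-7}\right)\right) \left(-276546\right) = \left(249282 + \left(-6 + 49 i \sqrt{7} + 196 \left(- 7 i \sqrt{7}\right) + 9120 i \sqrt{7}\right)\right) \left(-276546\right) = \left(249282 + \left(-6 + 49 i \sqrt{7} - 1372 i \sqrt{7} + 9120 i \sqrt{7}\right)\right) \left(-276546\right) = \left(249282 - \left(6 - 7797 i \sqrt{7}\right)\right) \left(-276546\right) = \left(249276 + 7797 i \sqrt{7}\right) \left(-276546\right) = -68936280696 - 2156229162 i \sqrt{7}$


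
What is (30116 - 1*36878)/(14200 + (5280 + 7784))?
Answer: -1127/4544 ≈ -0.24802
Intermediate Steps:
(30116 - 1*36878)/(14200 + (5280 + 7784)) = (30116 - 36878)/(14200 + 13064) = -6762/27264 = -6762*1/27264 = -1127/4544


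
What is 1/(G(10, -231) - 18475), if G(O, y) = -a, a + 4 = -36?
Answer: -1/18435 ≈ -5.4245e-5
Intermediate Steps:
a = -40 (a = -4 - 36 = -40)
G(O, y) = 40 (G(O, y) = -1*(-40) = 40)
1/(G(10, -231) - 18475) = 1/(40 - 18475) = 1/(-18435) = -1/18435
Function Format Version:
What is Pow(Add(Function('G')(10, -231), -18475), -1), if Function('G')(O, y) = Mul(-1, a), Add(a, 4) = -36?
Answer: Rational(-1, 18435) ≈ -5.4245e-5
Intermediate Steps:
a = -40 (a = Add(-4, -36) = -40)
Function('G')(O, y) = 40 (Function('G')(O, y) = Mul(-1, -40) = 40)
Pow(Add(Function('G')(10, -231), -18475), -1) = Pow(Add(40, -18475), -1) = Pow(-18435, -1) = Rational(-1, 18435)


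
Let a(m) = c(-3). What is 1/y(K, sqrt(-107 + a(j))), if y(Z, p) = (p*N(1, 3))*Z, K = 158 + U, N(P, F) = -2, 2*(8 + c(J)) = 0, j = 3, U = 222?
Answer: I*sqrt(115)/87400 ≈ 0.0001227*I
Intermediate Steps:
c(J) = -8 (c(J) = -8 + (1/2)*0 = -8 + 0 = -8)
a(m) = -8
K = 380 (K = 158 + 222 = 380)
y(Z, p) = -2*Z*p (y(Z, p) = (p*(-2))*Z = (-2*p)*Z = -2*Z*p)
1/y(K, sqrt(-107 + a(j))) = 1/(-2*380*sqrt(-107 - 8)) = 1/(-2*380*sqrt(-115)) = 1/(-2*380*I*sqrt(115)) = 1/(-760*I*sqrt(115)) = I*sqrt(115)/87400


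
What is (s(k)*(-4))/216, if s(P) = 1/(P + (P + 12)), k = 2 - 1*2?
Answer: -1/648 ≈ -0.0015432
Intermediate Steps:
k = 0 (k = 2 - 2 = 0)
s(P) = 1/(12 + 2*P) (s(P) = 1/(P + (12 + P)) = 1/(12 + 2*P))
(s(k)*(-4))/216 = ((1/(2*(6 + 0)))*(-4))/216 = (((½)/6)*(-4))*(1/216) = (((½)*(⅙))*(-4))*(1/216) = ((1/12)*(-4))*(1/216) = -⅓*1/216 = -1/648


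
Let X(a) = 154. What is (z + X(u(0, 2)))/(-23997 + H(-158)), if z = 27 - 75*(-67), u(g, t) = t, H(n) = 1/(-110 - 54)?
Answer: -853784/3935509 ≈ -0.21694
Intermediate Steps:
H(n) = -1/164 (H(n) = 1/(-164) = -1/164)
z = 5052 (z = 27 + 5025 = 5052)
(z + X(u(0, 2)))/(-23997 + H(-158)) = (5052 + 154)/(-23997 - 1/164) = 5206/(-3935509/164) = 5206*(-164/3935509) = -853784/3935509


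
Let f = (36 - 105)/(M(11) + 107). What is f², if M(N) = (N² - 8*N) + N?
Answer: 4761/22801 ≈ 0.20881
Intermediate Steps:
M(N) = N² - 7*N
f = -69/151 (f = (36 - 105)/(11*(-7 + 11) + 107) = -69/(11*4 + 107) = -69/(44 + 107) = -69/151 ≈ -0.45695)
f² = (-69/151)² = 4761/22801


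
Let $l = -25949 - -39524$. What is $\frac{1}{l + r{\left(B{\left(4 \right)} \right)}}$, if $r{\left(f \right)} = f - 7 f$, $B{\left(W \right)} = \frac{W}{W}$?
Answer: $\frac{1}{13569} \approx 7.3697 \cdot 10^{-5}$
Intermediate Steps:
$B{\left(W \right)} = 1$
$l = 13575$ ($l = -25949 + 39524 = 13575$)
$r{\left(f \right)} = - 6 f$
$\frac{1}{l + r{\left(B{\left(4 \right)} \right)}} = \frac{1}{13575 - 6} = \frac{1}{13569}$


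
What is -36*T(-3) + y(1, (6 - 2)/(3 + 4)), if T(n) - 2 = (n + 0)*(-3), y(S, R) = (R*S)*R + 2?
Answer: -19290/49 ≈ -393.67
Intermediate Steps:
y(S, R) = 2 + S*R² (y(S, R) = S*R² + 2 = 2 + S*R²)
T(n) = 2 - 3*n (T(n) = 2 + (n + 0)*(-3) = 2 + n*(-3) = 2 - 3*n)
-36*T(-3) + y(1, (6 - 2)/(3 + 4)) = -36*(2 - 3*(-3)) + (2 + 1*((6 - 2)/(3 + 4))²) = -36*(2 + 9) + (2 + 1*(4/7)²) = -36*11 + (2 + 1*(4*(⅐))²) = -396 + (2 + 1*(4/7)²) = -396 + (2 + 1*(16/49)) = -396 + (2 + 16/49) = -396 + 114/49 = -19290/49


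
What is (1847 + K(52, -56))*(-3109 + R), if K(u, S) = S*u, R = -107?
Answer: 3425040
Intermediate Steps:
(1847 + K(52, -56))*(-3109 + R) = (1847 - 56*52)*(-3109 - 107) = (1847 - 2912)*(-3216) = -1065*(-3216) = 3425040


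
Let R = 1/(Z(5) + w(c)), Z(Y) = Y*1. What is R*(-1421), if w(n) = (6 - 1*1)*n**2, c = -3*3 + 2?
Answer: -1421/250 ≈ -5.6840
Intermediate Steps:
c = -7 (c = -9 + 2 = -7)
Z(Y) = Y
w(n) = 5*n**2 (w(n) = (6 - 1)*n**2 = 5*n**2)
R = 1/250 (R = 1/(5 + 5*(-7)**2) = 1/(5 + 5*49) = 1/(5 + 245) = 1/250 ≈ 0.0040000)
R*(-1421) = (1/250)*(-1421) = -1421/250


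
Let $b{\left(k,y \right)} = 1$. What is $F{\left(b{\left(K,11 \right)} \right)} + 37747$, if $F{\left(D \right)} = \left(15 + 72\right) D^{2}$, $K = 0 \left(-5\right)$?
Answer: $37834$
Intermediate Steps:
$K = 0$
$F{\left(D \right)} = 87 D^{2}$
$F{\left(b{\left(K,11 \right)} \right)} + 37747 = 87 \cdot 1^{2} + 37747 = 87 \cdot 1 + 37747 = 87 + 37747 = 37834$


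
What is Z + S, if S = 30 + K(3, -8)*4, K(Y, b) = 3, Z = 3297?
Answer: 3339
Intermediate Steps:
S = 42 (S = 30 + 3*4 = 30 + 12 = 42)
Z + S = 3297 + 42 = 3339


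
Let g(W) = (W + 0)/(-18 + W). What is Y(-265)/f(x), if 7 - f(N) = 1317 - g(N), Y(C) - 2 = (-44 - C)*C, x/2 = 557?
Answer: 32092524/717323 ≈ 44.739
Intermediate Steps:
x = 1114 (x = 2*557 = 1114)
Y(C) = 2 + C*(-44 - C) (Y(C) = 2 + (-44 - C)*C = 2 + C*(-44 - C))
g(W) = W/(-18 + W)
f(N) = -1310 + N/(-18 + N) (f(N) = 7 - (1317 - N/(-18 + N)) = 7 + (-1317 + N/(-18 + N)) = -1310 + N/(-18 + N))
Y(-265)/f(x) = (2 - 1*(-265)**2 - 44*(-265))/(((23580 - 1309*1114)/(-18 + 1114))) = (2 - 1*70225 + 11660)/(((23580 - 1458226)/1096)) = (2 - 70225 + 11660)/(((1/1096)*(-1434646))) = -58563/(-717323/548) = -58563*(-548/717323) = 32092524/717323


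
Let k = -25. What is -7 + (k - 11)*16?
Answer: -583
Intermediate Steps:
-7 + (k - 11)*16 = -7 + (-25 - 11)*16 = -7 - 36*16 = -7 - 576 = -583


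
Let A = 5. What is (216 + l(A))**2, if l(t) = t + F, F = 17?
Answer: 56644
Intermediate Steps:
l(t) = 17 + t (l(t) = t + 17 = 17 + t)
(216 + l(A))**2 = (216 + (17 + 5))**2 = (216 + 22)**2 = 238**2 = 56644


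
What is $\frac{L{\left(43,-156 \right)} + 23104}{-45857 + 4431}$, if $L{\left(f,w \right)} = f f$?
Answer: $- \frac{24953}{41426} \approx -0.60235$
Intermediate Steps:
$L{\left(f,w \right)} = f^{2}$
$\frac{L{\left(43,-156 \right)} + 23104}{-45857 + 4431} = \frac{43^{2} + 23104}{-45857 + 4431} = \frac{1849 + 23104}{-41426} = 24953 \left(- \frac{1}{41426}\right) = - \frac{24953}{41426}$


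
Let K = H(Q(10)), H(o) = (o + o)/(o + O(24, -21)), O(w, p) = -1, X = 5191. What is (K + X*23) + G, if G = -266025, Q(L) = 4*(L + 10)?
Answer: -11583768/79 ≈ -1.4663e+5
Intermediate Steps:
Q(L) = 40 + 4*L (Q(L) = 4*(10 + L) = 40 + 4*L)
H(o) = 2*o/(-1 + o) (H(o) = (o + o)/(o - 1) = (2*o)/(-1 + o) = 2*o/(-1 + o))
K = 160/79 (K = 2*(40 + 4*10)/(-1 + (40 + 4*10)) = 2*(40 + 40)/(-1 + (40 + 40)) = 2*80/(-1 + 80) = 2*80/79 = 2*80*(1/79) = 160/79 ≈ 2.0253)
(K + X*23) + G = (160/79 + 5191*23) - 266025 = (160/79 + 119393) - 266025 = 9432207/79 - 266025 = -11583768/79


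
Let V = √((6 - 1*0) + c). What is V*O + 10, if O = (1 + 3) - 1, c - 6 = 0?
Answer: 10 + 6*√3 ≈ 20.392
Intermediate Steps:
c = 6 (c = 6 + 0 = 6)
V = 2*√3 (V = √((6 - 1*0) + 6) = √((6 + 0) + 6) = √(6 + 6) = √12 = 2*√3 ≈ 3.4641)
O = 3 (O = 4 - 1 = 3)
V*O + 10 = (2*√3)*3 + 10 = 6*√3 + 10 = 10 + 6*√3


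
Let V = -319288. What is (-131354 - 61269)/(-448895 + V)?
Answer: 192623/768183 ≈ 0.25075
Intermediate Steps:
(-131354 - 61269)/(-448895 + V) = (-131354 - 61269)/(-448895 - 319288) = -192623/(-768183) = -192623*(-1/768183) = 192623/768183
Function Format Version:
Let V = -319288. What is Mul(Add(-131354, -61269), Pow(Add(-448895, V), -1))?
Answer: Rational(192623, 768183) ≈ 0.25075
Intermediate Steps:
Mul(Add(-131354, -61269), Pow(Add(-448895, V), -1)) = Mul(Add(-131354, -61269), Pow(Add(-448895, -319288), -1)) = Mul(-192623, Pow(-768183, -1)) = Mul(-192623, Rational(-1, 768183)) = Rational(192623, 768183)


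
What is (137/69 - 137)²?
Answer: 86787856/4761 ≈ 18229.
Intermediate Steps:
(137/69 - 137)² = (-9316/69)² = 86787856/4761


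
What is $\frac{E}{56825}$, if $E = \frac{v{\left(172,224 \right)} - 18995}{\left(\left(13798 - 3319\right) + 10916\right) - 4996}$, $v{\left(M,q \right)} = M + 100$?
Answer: $- \frac{18723}{931873175} \approx -2.0092 \cdot 10^{-5}$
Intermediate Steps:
$v{\left(M,q \right)} = 100 + M$
$E = - \frac{18723}{16399}$ ($E = \frac{\left(100 + 172\right) - 18995}{\left(\left(13798 - 3319\right) + 10916\right) - 4996} = \frac{272 - 18995}{\left(10479 + 10916\right) - 4996} = - \frac{18723}{21395 - 4996} = - \frac{18723}{16399} \approx -1.1417$)
$\frac{E}{56825} = - \frac{18723}{16399 \cdot 56825} = \left(- \frac{18723}{16399}\right) \frac{1}{56825} = - \frac{18723}{931873175}$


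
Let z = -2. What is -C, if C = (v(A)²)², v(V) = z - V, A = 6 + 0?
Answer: -4096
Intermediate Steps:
A = 6
v(V) = -2 - V
C = 4096 (C = ((-2 - 1*6)²)² = ((-2 - 6)²)² = ((-8)²)² = 64² = 4096)
-C = -1*4096 = -4096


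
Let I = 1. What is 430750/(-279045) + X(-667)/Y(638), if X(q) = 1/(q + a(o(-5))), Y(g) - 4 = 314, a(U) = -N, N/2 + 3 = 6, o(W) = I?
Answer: -115958251/75118914 ≈ -1.5437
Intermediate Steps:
o(W) = 1
N = 6 (N = -6 + 2*6 = -6 + 12 = 6)
a(U) = -6 (a(U) = -1*6 = -6)
Y(g) = 318 (Y(g) = 4 + 314 = 318)
X(q) = 1/(-6 + q) (X(q) = 1/(q - 6) = 1/(-6 + q))
430750/(-279045) + X(-667)/Y(638) = 430750/(-279045) + 1/(-6 - 667*318) = 430750*(-1/279045) + (1/318)/(-673) = -86150/55809 - 1/673*1/318 = -86150/55809 - 1/214014 = -115958251/75118914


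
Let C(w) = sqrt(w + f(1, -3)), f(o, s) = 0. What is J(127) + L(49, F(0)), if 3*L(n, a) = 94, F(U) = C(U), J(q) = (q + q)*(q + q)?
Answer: 193642/3 ≈ 64547.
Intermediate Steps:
C(w) = sqrt(w) (C(w) = sqrt(w + 0) = sqrt(w))
J(q) = 4*q**2 (J(q) = (2*q)*(2*q) = 4*q**2)
F(U) = sqrt(U)
L(n, a) = 94/3 (L(n, a) = (1/3)*94 = 94/3)
J(127) + L(49, F(0)) = 4*127**2 + 94/3 = 4*16129 + 94/3 = 64516 + 94/3 = 193642/3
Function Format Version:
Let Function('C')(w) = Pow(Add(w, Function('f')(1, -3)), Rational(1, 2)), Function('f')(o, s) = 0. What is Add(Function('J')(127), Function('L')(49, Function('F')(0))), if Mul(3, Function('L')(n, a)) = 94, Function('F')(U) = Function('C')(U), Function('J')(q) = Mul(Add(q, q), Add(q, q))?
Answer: Rational(193642, 3) ≈ 64547.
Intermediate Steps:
Function('C')(w) = Pow(w, Rational(1, 2)) (Function('C')(w) = Pow(Add(w, 0), Rational(1, 2)) = Pow(w, Rational(1, 2)))
Function('J')(q) = Mul(4, Pow(q, 2)) (Function('J')(q) = Mul(Mul(2, q), Mul(2, q)) = Mul(4, Pow(q, 2)))
Function('F')(U) = Pow(U, Rational(1, 2))
Function('L')(n, a) = Rational(94, 3) (Function('L')(n, a) = Mul(Rational(1, 3), 94) = Rational(94, 3))
Add(Function('J')(127), Function('L')(49, Function('F')(0))) = Add(Mul(4, Pow(127, 2)), Rational(94, 3)) = Add(Mul(4, 16129), Rational(94, 3)) = Add(64516, Rational(94, 3)) = Rational(193642, 3)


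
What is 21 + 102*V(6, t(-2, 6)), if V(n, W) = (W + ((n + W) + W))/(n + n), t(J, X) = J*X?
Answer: -234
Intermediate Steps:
V(n, W) = (n + 3*W)/(2*n) (V(n, W) = (W + ((W + n) + W))/((2*n)) = (W + (n + 2*W))*(1/(2*n)) = (n + 3*W)*(1/(2*n)) = (n + 3*W)/(2*n))
21 + 102*V(6, t(-2, 6)) = 21 + 102*((½)*(6 + 3*(-2*6))/6) = 21 + 102*((½)*(⅙)*(6 + 3*(-12))) = 21 + 102*((½)*(⅙)*(6 - 36)) = 21 + 102*((½)*(⅙)*(-30)) = 21 + 102*(-5/2) = 21 - 255 = -234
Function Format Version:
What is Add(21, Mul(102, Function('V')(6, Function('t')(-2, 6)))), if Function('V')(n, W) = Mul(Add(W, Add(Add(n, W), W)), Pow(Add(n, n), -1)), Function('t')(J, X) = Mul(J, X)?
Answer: -234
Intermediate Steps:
Function('V')(n, W) = Mul(Rational(1, 2), Pow(n, -1), Add(n, Mul(3, W))) (Function('V')(n, W) = Mul(Add(W, Add(Add(W, n), W)), Pow(Mul(2, n), -1)) = Mul(Add(W, Add(n, Mul(2, W))), Mul(Rational(1, 2), Pow(n, -1))) = Mul(Add(n, Mul(3, W)), Mul(Rational(1, 2), Pow(n, -1))) = Mul(Rational(1, 2), Pow(n, -1), Add(n, Mul(3, W))))
Add(21, Mul(102, Function('V')(6, Function('t')(-2, 6)))) = Add(21, Mul(102, Mul(Rational(1, 2), Pow(6, -1), Add(6, Mul(3, Mul(-2, 6)))))) = Add(21, Mul(102, Mul(Rational(1, 2), Rational(1, 6), Add(6, Mul(3, -12))))) = Add(21, Mul(102, Mul(Rational(1, 2), Rational(1, 6), Add(6, -36)))) = Add(21, Mul(102, Mul(Rational(1, 2), Rational(1, 6), -30))) = Add(21, Mul(102, Rational(-5, 2))) = Add(21, -255) = -234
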